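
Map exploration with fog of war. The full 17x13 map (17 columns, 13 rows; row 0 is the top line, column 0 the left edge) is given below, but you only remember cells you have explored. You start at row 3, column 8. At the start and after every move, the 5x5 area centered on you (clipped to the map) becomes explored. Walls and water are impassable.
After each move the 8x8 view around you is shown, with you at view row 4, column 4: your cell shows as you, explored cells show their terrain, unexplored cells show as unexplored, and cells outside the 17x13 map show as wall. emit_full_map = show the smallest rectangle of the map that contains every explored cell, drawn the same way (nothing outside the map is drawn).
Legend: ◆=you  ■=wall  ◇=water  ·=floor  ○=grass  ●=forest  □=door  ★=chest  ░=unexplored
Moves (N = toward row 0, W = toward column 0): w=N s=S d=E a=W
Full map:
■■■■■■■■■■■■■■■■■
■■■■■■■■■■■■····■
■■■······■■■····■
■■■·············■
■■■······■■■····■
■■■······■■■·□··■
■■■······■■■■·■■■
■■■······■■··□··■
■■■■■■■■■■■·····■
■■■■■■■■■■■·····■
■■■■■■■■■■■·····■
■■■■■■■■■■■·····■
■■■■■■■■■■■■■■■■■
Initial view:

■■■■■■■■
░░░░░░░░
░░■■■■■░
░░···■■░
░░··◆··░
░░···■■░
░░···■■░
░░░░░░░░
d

■■■■■■■■
░░░░░░░░
░■■■■■■░
░···■■■░
░···◆··░
░···■■■░
░···■■■░
░░░░░░░░

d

■■■■■■■■
░░░░░░░░
■■■■■■·░
···■■■·░
····◆··░
···■■■·░
···■■■·░
░░░░░░░░

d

■■■■■■■■
░░░░░░░░
■■■■■··░
··■■■··░
····◆··░
··■■■··░
··■■■·□░
░░░░░░░░

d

■■■■■■■■
░░░░░░░░
■■■■···░
·■■■···░
····◆··░
·■■■···░
·■■■·□·░
░░░░░░░░

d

■■■■■■■■
░░░░░░░░
■■■····░
■■■····░
····◆··░
■■■····░
■■■·□··░
░░░░░░░░

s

░░░░░░░░
■■■····░
■■■····░
·······░
■■■·◆··░
■■■·□··░
░░■■·■■░
░░░░░░░░

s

■■■····░
■■■····░
·······░
■■■····░
■■■·◆··░
░░■■·■■░
░░··□··░
░░░░░░░░

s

■■■····░
·······░
■■■····░
■■■·□··░
░░■■◆■■░
░░··□··░
░░·····░
░░░░░░░░

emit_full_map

■■■■■■····
···■■■····
··········
···■■■····
···■■■·□··
░░░░░■■◆■■
░░░░░··□··
░░░░░·····

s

·······░
■■■····░
■■■·□··░
░░■■·■■░
░░··◆··░
░░·····░
░░·····░
░░░░░░░░

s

■■■····░
■■■·□··░
░░■■·■■░
░░··□··░
░░··◆··░
░░·····░
░░·····░
░░░░░░░░

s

■■■·□··░
░░■■·■■░
░░··□··░
░░·····░
░░··◆··░
░░·····░
░░·····░
░░░░░░░░

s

░░■■·■■░
░░··□··░
░░·····░
░░·····░
░░··◆··░
░░·····░
░░■■■■■░
■■■■■■■■

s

░░··□··░
░░·····░
░░·····░
░░·····░
░░··◆··░
░░■■■■■░
■■■■■■■■
■■■■■■■■

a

░░░··□··
░░░·····
░░■·····
░░■·····
░░■·◆···
░░■■■■■■
■■■■■■■■
■■■■■■■■

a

░░░░··□·
░░░░····
░░■■····
░░■■····
░░■■◆···
░░■■■■■■
■■■■■■■■
■■■■■■■■

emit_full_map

■■■■■■····
···■■■····
··········
···■■■····
···■■■·□··
░░░░░■■·■■
░░░░░··□··
░░░░░·····
░░░■■·····
░░░■■·····
░░░■■◆····
░░░■■■■■■■


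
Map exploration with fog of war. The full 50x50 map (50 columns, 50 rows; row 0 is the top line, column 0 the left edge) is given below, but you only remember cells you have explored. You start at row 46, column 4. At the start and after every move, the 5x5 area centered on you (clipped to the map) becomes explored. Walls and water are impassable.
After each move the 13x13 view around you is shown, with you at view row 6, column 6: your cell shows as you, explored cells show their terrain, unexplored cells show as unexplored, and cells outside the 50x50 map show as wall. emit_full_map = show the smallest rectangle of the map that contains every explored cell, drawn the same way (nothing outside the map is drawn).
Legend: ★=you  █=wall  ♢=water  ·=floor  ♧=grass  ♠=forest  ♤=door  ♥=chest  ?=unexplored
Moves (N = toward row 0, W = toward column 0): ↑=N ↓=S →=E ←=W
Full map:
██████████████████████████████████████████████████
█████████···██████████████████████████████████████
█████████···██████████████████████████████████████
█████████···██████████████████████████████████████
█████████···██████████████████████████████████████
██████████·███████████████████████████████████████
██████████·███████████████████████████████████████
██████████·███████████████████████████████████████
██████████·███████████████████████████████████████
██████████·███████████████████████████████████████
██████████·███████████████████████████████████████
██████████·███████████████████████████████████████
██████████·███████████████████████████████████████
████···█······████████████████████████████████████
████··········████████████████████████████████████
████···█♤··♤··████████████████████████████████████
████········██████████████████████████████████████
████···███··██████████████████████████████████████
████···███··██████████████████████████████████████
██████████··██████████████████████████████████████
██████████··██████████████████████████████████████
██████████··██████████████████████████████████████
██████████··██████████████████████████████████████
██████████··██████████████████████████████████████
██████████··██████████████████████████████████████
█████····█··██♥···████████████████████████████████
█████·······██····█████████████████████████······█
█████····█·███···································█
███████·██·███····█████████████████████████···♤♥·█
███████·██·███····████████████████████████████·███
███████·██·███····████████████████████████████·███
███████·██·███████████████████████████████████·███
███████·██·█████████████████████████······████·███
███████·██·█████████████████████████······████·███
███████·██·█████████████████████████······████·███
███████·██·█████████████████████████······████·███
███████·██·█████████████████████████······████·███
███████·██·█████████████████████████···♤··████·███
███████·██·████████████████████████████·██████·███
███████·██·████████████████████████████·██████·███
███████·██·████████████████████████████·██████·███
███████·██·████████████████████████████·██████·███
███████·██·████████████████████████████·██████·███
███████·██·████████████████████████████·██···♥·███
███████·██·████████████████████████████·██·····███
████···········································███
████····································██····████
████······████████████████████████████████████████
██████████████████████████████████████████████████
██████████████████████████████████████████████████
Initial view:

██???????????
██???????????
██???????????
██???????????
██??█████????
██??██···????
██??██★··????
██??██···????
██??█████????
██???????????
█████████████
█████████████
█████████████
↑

██???????????
██???????????
██???????????
██???????????
██??█████????
██??█████????
██??██★··????
██??██···????
██??██···????
██??█████????
██???????????
█████████████
█████████████

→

█????????????
█????????????
█????????????
█????????????
█??█████·????
█??█████·????
█??██·★··????
█??██····????
█??██····????
█??█████?????
█????????????
█████████████
█████████████

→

?????????????
?????????????
?????????????
?????????????
??█████·█????
??█████·█????
??██··★··????
??██·····????
??██·····????
??█████??????
?????????????
█████████████
█████████████

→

?????????????
?????????????
?????????????
?????????????
?█████·██????
?█████·██????
?██···★··????
?██······????
?██······????
?█████???????
?????????????
█████████████
█████████████

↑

?????????????
?????????????
?????????????
?????????????
????██·██????
?█████·██????
?█████★██????
?██······????
?██······????
?██······????
?█████???????
?????????????
█████████████

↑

?????????????
?????????????
?????????????
?????????????
????██·██????
????██·██????
?█████★██????
?█████·██????
?██······????
?██······????
?██······????
?█████???????
?????????????

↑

?????????????
?????????????
?????????????
?????????????
????██·██????
????██·██????
????██★██????
?█████·██????
?█████·██????
?██······????
?██······????
?██······????
?█████???????

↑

?????????????
?????????????
?????????????
?????????????
????██·██????
????██·██????
????██★██????
????██·██????
?█████·██????
?█████·██????
?██······????
?██······????
?██······????

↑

?????????????
?????????????
?????????????
?????????????
????██·██????
????██·██????
????██★██????
????██·██????
????██·██????
?█████·██????
?█████·██????
?██······????
?██······????

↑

?????????????
?????????????
?????????????
?????????????
????██·██????
????██·██????
????██★██????
????██·██????
????██·██????
????██·██????
?█████·██????
?█████·██????
?██······????

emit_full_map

???██·██
???██·██
???██★██
???██·██
???██·██
???██·██
█████·██
█████·██
██······
██······
██······
█████???

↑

?????????????
?????????????
?????????????
?????????????
????██·██????
????██·██????
????██★██????
????██·██????
????██·██????
????██·██????
????██·██????
?█████·██????
?█████·██????

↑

?????????????
?????????????
?????????????
?????????????
????██·██????
????██·██????
????██★██????
????██·██????
????██·██????
????██·██????
????██·██????
????██·██????
?█████·██????

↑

?????????????
?????????????
?????????????
?????????????
????██·██????
????██·██????
????██★██????
????██·██????
????██·██????
????██·██????
????██·██????
????██·██????
????██·██????

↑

?????????????
?????????????
?????????????
?????????????
????██·██????
????██·██????
????██★██????
????██·██????
????██·██????
????██·██????
????██·██????
????██·██????
????██·██????


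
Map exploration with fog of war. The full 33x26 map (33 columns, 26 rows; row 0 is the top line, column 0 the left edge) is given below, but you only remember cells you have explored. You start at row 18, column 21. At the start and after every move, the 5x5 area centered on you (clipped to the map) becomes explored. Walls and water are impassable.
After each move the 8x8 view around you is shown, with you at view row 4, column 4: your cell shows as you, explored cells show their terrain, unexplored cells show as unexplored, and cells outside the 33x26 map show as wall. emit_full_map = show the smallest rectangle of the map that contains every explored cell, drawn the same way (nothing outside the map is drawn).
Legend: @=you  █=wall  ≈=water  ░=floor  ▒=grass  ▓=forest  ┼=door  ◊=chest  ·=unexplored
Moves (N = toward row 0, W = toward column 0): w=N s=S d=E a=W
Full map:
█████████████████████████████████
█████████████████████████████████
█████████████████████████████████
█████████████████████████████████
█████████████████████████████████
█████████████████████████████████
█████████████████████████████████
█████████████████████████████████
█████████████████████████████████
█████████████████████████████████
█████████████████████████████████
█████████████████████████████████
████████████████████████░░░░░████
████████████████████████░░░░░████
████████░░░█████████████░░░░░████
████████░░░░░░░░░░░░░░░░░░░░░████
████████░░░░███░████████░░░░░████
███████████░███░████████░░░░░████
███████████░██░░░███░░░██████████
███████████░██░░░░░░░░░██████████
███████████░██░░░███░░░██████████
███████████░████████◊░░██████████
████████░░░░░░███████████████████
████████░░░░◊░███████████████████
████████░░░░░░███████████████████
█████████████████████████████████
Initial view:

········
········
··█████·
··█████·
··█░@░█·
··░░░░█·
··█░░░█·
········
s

········
··█████·
··█████·
··█░░░█·
··░░@░█·
··█░░░█·
··█◊░░█·
········

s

··█████·
··█████·
··█░░░█·
··░░░░█·
··█░@░█·
··█◊░░█·
··█████·
········

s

··█████·
··█░░░█·
··░░░░█·
··█░░░█·
··█◊@░█·
··█████·
··█████·
········

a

···█████
···█░░░█
··░░░░░█
··██░░░█
··██@░░█
··██████
··██████
········

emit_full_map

·█████
·█████
·█░░░█
░░░░░█
██░░░█
██@░░█
██████
██████

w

···█████
···█████
··██░░░█
··░░░░░█
··██@░░█
··██◊░░█
··██████
··██████

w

········
···█████
··██████
··██░░░█
··░░@░░█
··██░░░█
··██◊░░█
··██████

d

········
··█████·
·██████·
·██░░░█·
·░░░@░█·
·██░░░█·
·██◊░░█·
·██████·

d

········
·█████··
██████░·
██░░░██·
░░░░@██·
██░░░██·
██◊░░██·
██████··

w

········
········
·█████░·
██████░·
██░░@██·
░░░░░██·
██░░░██·
██◊░░██·

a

········
········
··█████░
·██████░
·██░@░██
·░░░░░██
·██░░░██
·██◊░░██

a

········
········
··██████
··██████
··██@░░█
··░░░░░█
··██░░░█
··██◊░░█

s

········
··██████
··██████
··██░░░█
··░░@░░█
··██░░░█
··██◊░░█
··██████

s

··██████
··██████
··██░░░█
··░░░░░█
··██@░░█
··██◊░░█
··██████
··██████

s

··██████
··██░░░█
··░░░░░█
··██░░░█
··██@░░█
··██████
··██████
········

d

·██████░
·██░░░██
·░░░░░██
·██░░░██
·██◊@░██
·██████·
·██████·
········

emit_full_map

██████░
██████░
██░░░██
░░░░░██
██░░░██
██◊@░██
██████·
██████·

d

██████░·
██░░░██·
░░░░░██·
██░░░██·
██◊░@██·
███████·
███████·
········

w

██████░·
██████░·
██░░░██·
░░░░░██·
██░░@██·
██◊░░██·
███████·
███████·

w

········
██████░·
██████░·
██░░░██·
░░░░@██·
██░░░██·
██◊░░██·
███████·

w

········
········
██████░·
██████░·
██░░@██·
░░░░░██·
██░░░██·
██◊░░██·

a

········
········
·██████░
·██████░
·██░@░██
·░░░░░██
·██░░░██
·██◊░░██

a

········
········
··██████
··██████
··██@░░█
··░░░░░█
··██░░░█
··██◊░░█

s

········
··██████
··██████
··██░░░█
··░░@░░█
··██░░░█
··██◊░░█
··██████

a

········
···█████
··██████
··███░░░
··░░@░░░
··███░░░
··███◊░░
···█████

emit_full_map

·██████░
███████░
███░░░██
░░@░░░██
███░░░██
███◊░░██
·███████
·███████

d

········
··██████
·███████
·███░░░█
·░░░@░░█
·███░░░█
·███◊░░█
··██████

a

········
···█████
··██████
··███░░░
··░░@░░░
··███░░░
··███◊░░
···█████

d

········
··██████
·███████
·███░░░█
·░░░@░░█
·███░░░█
·███◊░░█
··██████

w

········
········
··██████
·███████
·███@░░█
·░░░░░░█
·███░░░█
·███◊░░█

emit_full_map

·██████░
███████░
███@░░██
░░░░░░██
███░░░██
███◊░░██
·███████
·███████


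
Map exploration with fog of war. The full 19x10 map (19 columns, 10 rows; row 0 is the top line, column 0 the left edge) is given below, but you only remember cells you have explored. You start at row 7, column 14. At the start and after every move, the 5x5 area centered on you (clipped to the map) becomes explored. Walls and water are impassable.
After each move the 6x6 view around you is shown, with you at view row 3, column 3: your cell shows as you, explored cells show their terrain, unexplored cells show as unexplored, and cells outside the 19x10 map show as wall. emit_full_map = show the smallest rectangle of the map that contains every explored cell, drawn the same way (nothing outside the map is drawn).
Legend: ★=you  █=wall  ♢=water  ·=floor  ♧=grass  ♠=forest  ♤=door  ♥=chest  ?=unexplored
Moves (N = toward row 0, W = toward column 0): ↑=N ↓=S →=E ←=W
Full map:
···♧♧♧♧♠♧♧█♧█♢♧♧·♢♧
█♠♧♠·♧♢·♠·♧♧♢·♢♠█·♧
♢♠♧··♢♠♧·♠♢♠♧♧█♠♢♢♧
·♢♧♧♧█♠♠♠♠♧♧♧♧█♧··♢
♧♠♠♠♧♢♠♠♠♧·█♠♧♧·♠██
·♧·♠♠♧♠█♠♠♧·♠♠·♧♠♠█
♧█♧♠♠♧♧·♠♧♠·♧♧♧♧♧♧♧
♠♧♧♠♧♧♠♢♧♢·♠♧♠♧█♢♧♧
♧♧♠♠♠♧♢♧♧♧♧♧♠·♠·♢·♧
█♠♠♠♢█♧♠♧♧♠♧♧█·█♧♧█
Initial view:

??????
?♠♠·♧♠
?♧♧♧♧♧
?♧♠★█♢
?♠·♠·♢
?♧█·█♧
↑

??????
?♠♧♧·♠
?♠♠·♧♠
?♧♧★♧♧
?♧♠♧█♢
?♠·♠·♢

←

??????
?█♠♧♧·
?·♠♠·♧
?·♧★♧♧
?♠♧♠♧█
?♧♠·♠·

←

??????
?·█♠♧♧
?♧·♠♠·
?♠·★♧♧
?·♠♧♠♧
?♧♧♠·♠

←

??????
?♧·█♠♧
?♠♧·♠♠
?♧♠★♧♧
?♢·♠♧♠
?♧♧♧♠·

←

??????
?♠♧·█♠
?♠♠♧·♠
?♠♧★·♧
?♧♢·♠♧
?♧♧♧♧♠

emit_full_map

♠♧·█♠♧♧·♠
♠♠♧·♠♠·♧♠
♠♧★·♧♧♧♧♧
♧♢·♠♧♠♧█♢
♧♧♧♧♠·♠·♢
????♧█·█♧

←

??????
?♠♠♧·█
?█♠♠♧·
?·♠★♠·
?♢♧♢·♠
?♧♧♧♧♧

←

??????
?♠♠♠♧·
?♠█♠♠♧
?♧·★♧♠
?♠♢♧♢·
?♢♧♧♧♧

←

??????
?♢♠♠♠♧
?♧♠█♠♠
?♧♧★♠♧
?♧♠♢♧♢
?♧♢♧♧♧

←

??????
?♧♢♠♠♠
?♠♧♠█♠
?♠♧★·♠
?♧♧♠♢♧
?♠♧♢♧♧

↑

??????
?♧█♠♠♠
?♧♢♠♠♠
?♠♧★█♠
?♠♧♧·♠
?♧♧♠♢♧

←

??????
?♧♧█♠♠
?♠♧♢♠♠
?♠♠★♠█
?♠♠♧♧·
?♠♧♧♠♢

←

??????
?♧♧♧█♠
?♠♠♧♢♠
?·♠★♧♠
?♧♠♠♧♧
?♧♠♧♧♠

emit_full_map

♧♧♧█♠♠♠????????
♠♠♧♢♠♠♠♧·█♠♧♧·♠
·♠★♧♠█♠♠♧·♠♠·♧♠
♧♠♠♧♧·♠♧♠·♧♧♧♧♧
♧♠♧♧♠♢♧♢·♠♧♠♧█♢
??♠♧♢♧♧♧♧♧♠·♠·♢
??????????♧█·█♧

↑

??????
?♧··♢♠
?♧♧♧█♠
?♠♠★♢♠
?·♠♠♧♠
?♧♠♠♧♧

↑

??????
?♧♠·♧♢
?♧··♢♠
?♧♧★█♠
?♠♠♧♢♠
?·♠♠♧♠

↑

██████
?·♧♧♧♧
?♧♠·♧♢
?♧·★♢♠
?♧♧♧█♠
?♠♠♧♢♠

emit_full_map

·♧♧♧♧??????????
♧♠·♧♢??????????
♧·★♢♠??????????
♧♧♧█♠♠♠????????
♠♠♧♢♠♠♠♧·█♠♧♧·♠
·♠♠♧♠█♠♠♧·♠♠·♧♠
♧♠♠♧♧·♠♧♠·♧♧♧♧♧
♧♠♧♧♠♢♧♢·♠♧♠♧█♢
??♠♧♢♧♧♧♧♧♠·♠·♢
??????????♧█·█♧


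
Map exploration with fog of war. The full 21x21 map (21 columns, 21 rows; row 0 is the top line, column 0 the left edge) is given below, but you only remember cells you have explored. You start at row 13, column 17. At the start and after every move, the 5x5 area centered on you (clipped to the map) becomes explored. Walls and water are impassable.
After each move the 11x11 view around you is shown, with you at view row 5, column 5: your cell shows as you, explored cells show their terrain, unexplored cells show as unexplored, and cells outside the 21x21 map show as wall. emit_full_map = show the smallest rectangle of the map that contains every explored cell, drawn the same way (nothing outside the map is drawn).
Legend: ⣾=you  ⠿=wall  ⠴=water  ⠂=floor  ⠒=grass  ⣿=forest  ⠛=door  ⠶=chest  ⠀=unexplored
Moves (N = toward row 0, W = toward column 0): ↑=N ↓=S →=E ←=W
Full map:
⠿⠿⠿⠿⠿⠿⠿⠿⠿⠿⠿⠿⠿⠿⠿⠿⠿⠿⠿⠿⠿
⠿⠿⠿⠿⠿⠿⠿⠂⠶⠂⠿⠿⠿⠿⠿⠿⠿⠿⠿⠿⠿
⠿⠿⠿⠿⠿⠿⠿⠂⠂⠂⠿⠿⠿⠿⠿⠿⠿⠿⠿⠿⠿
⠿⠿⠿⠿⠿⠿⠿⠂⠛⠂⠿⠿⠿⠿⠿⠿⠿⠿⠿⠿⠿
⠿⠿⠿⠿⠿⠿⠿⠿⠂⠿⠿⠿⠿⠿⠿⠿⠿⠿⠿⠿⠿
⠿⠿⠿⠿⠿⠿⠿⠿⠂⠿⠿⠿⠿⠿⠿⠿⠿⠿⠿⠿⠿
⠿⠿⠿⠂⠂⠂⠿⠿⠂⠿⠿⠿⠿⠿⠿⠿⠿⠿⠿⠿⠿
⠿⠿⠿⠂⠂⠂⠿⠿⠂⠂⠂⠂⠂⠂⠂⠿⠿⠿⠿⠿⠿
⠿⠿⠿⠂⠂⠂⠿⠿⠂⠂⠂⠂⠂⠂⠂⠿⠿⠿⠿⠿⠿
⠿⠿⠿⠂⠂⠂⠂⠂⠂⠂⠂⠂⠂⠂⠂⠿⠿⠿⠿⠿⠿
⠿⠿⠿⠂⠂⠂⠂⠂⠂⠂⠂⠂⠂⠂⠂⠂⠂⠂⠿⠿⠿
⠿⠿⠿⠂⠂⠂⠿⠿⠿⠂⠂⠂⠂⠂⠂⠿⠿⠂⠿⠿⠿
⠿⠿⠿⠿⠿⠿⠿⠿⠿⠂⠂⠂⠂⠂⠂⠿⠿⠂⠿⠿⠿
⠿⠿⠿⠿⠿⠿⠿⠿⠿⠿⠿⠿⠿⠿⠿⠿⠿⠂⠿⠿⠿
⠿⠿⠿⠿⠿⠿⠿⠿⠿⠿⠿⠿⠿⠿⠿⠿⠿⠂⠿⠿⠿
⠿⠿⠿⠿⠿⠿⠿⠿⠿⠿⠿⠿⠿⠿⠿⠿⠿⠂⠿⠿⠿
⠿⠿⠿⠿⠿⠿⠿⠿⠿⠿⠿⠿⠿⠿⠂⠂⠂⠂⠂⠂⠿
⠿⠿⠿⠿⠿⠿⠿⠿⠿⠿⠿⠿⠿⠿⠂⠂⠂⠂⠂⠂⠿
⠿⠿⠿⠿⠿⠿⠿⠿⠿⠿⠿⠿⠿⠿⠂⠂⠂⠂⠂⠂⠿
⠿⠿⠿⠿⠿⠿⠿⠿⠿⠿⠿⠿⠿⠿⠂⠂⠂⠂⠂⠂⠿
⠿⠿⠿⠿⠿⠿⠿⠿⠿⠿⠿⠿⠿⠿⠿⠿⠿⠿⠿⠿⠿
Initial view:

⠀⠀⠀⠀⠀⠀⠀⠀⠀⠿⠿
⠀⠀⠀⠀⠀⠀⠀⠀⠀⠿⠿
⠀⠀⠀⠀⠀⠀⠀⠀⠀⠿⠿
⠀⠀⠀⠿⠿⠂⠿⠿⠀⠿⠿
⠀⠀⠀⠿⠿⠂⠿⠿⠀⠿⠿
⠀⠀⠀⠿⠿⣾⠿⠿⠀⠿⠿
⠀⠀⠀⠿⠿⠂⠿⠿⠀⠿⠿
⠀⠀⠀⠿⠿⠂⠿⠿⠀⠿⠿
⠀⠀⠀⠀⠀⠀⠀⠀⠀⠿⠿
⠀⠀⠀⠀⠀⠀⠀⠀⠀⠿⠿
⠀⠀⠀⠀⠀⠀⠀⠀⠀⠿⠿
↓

⠀⠀⠀⠀⠀⠀⠀⠀⠀⠿⠿
⠀⠀⠀⠀⠀⠀⠀⠀⠀⠿⠿
⠀⠀⠀⠿⠿⠂⠿⠿⠀⠿⠿
⠀⠀⠀⠿⠿⠂⠿⠿⠀⠿⠿
⠀⠀⠀⠿⠿⠂⠿⠿⠀⠿⠿
⠀⠀⠀⠿⠿⣾⠿⠿⠀⠿⠿
⠀⠀⠀⠿⠿⠂⠿⠿⠀⠿⠿
⠀⠀⠀⠂⠂⠂⠂⠂⠀⠿⠿
⠀⠀⠀⠀⠀⠀⠀⠀⠀⠿⠿
⠀⠀⠀⠀⠀⠀⠀⠀⠀⠿⠿
⠀⠀⠀⠀⠀⠀⠀⠀⠀⠿⠿

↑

⠀⠀⠀⠀⠀⠀⠀⠀⠀⠿⠿
⠀⠀⠀⠀⠀⠀⠀⠀⠀⠿⠿
⠀⠀⠀⠀⠀⠀⠀⠀⠀⠿⠿
⠀⠀⠀⠿⠿⠂⠿⠿⠀⠿⠿
⠀⠀⠀⠿⠿⠂⠿⠿⠀⠿⠿
⠀⠀⠀⠿⠿⣾⠿⠿⠀⠿⠿
⠀⠀⠀⠿⠿⠂⠿⠿⠀⠿⠿
⠀⠀⠀⠿⠿⠂⠿⠿⠀⠿⠿
⠀⠀⠀⠂⠂⠂⠂⠂⠀⠿⠿
⠀⠀⠀⠀⠀⠀⠀⠀⠀⠿⠿
⠀⠀⠀⠀⠀⠀⠀⠀⠀⠿⠿

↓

⠀⠀⠀⠀⠀⠀⠀⠀⠀⠿⠿
⠀⠀⠀⠀⠀⠀⠀⠀⠀⠿⠿
⠀⠀⠀⠿⠿⠂⠿⠿⠀⠿⠿
⠀⠀⠀⠿⠿⠂⠿⠿⠀⠿⠿
⠀⠀⠀⠿⠿⠂⠿⠿⠀⠿⠿
⠀⠀⠀⠿⠿⣾⠿⠿⠀⠿⠿
⠀⠀⠀⠿⠿⠂⠿⠿⠀⠿⠿
⠀⠀⠀⠂⠂⠂⠂⠂⠀⠿⠿
⠀⠀⠀⠀⠀⠀⠀⠀⠀⠿⠿
⠀⠀⠀⠀⠀⠀⠀⠀⠀⠿⠿
⠀⠀⠀⠀⠀⠀⠀⠀⠀⠿⠿

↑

⠀⠀⠀⠀⠀⠀⠀⠀⠀⠿⠿
⠀⠀⠀⠀⠀⠀⠀⠀⠀⠿⠿
⠀⠀⠀⠀⠀⠀⠀⠀⠀⠿⠿
⠀⠀⠀⠿⠿⠂⠿⠿⠀⠿⠿
⠀⠀⠀⠿⠿⠂⠿⠿⠀⠿⠿
⠀⠀⠀⠿⠿⣾⠿⠿⠀⠿⠿
⠀⠀⠀⠿⠿⠂⠿⠿⠀⠿⠿
⠀⠀⠀⠿⠿⠂⠿⠿⠀⠿⠿
⠀⠀⠀⠂⠂⠂⠂⠂⠀⠿⠿
⠀⠀⠀⠀⠀⠀⠀⠀⠀⠿⠿
⠀⠀⠀⠀⠀⠀⠀⠀⠀⠿⠿

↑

⠀⠀⠀⠀⠀⠀⠀⠀⠀⠿⠿
⠀⠀⠀⠀⠀⠀⠀⠀⠀⠿⠿
⠀⠀⠀⠀⠀⠀⠀⠀⠀⠿⠿
⠀⠀⠀⠂⠂⠂⠿⠿⠀⠿⠿
⠀⠀⠀⠿⠿⠂⠿⠿⠀⠿⠿
⠀⠀⠀⠿⠿⣾⠿⠿⠀⠿⠿
⠀⠀⠀⠿⠿⠂⠿⠿⠀⠿⠿
⠀⠀⠀⠿⠿⠂⠿⠿⠀⠿⠿
⠀⠀⠀⠿⠿⠂⠿⠿⠀⠿⠿
⠀⠀⠀⠂⠂⠂⠂⠂⠀⠿⠿
⠀⠀⠀⠀⠀⠀⠀⠀⠀⠿⠿

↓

⠀⠀⠀⠀⠀⠀⠀⠀⠀⠿⠿
⠀⠀⠀⠀⠀⠀⠀⠀⠀⠿⠿
⠀⠀⠀⠂⠂⠂⠿⠿⠀⠿⠿
⠀⠀⠀⠿⠿⠂⠿⠿⠀⠿⠿
⠀⠀⠀⠿⠿⠂⠿⠿⠀⠿⠿
⠀⠀⠀⠿⠿⣾⠿⠿⠀⠿⠿
⠀⠀⠀⠿⠿⠂⠿⠿⠀⠿⠿
⠀⠀⠀⠿⠿⠂⠿⠿⠀⠿⠿
⠀⠀⠀⠂⠂⠂⠂⠂⠀⠿⠿
⠀⠀⠀⠀⠀⠀⠀⠀⠀⠿⠿
⠀⠀⠀⠀⠀⠀⠀⠀⠀⠿⠿

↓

⠀⠀⠀⠀⠀⠀⠀⠀⠀⠿⠿
⠀⠀⠀⠂⠂⠂⠿⠿⠀⠿⠿
⠀⠀⠀⠿⠿⠂⠿⠿⠀⠿⠿
⠀⠀⠀⠿⠿⠂⠿⠿⠀⠿⠿
⠀⠀⠀⠿⠿⠂⠿⠿⠀⠿⠿
⠀⠀⠀⠿⠿⣾⠿⠿⠀⠿⠿
⠀⠀⠀⠿⠿⠂⠿⠿⠀⠿⠿
⠀⠀⠀⠂⠂⠂⠂⠂⠀⠿⠿
⠀⠀⠀⠀⠀⠀⠀⠀⠀⠿⠿
⠀⠀⠀⠀⠀⠀⠀⠀⠀⠿⠿
⠀⠀⠀⠀⠀⠀⠀⠀⠀⠿⠿

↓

⠀⠀⠀⠂⠂⠂⠿⠿⠀⠿⠿
⠀⠀⠀⠿⠿⠂⠿⠿⠀⠿⠿
⠀⠀⠀⠿⠿⠂⠿⠿⠀⠿⠿
⠀⠀⠀⠿⠿⠂⠿⠿⠀⠿⠿
⠀⠀⠀⠿⠿⠂⠿⠿⠀⠿⠿
⠀⠀⠀⠿⠿⣾⠿⠿⠀⠿⠿
⠀⠀⠀⠂⠂⠂⠂⠂⠀⠿⠿
⠀⠀⠀⠂⠂⠂⠂⠂⠀⠿⠿
⠀⠀⠀⠀⠀⠀⠀⠀⠀⠿⠿
⠀⠀⠀⠀⠀⠀⠀⠀⠀⠿⠿
⠀⠀⠀⠀⠀⠀⠀⠀⠀⠿⠿

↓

⠀⠀⠀⠿⠿⠂⠿⠿⠀⠿⠿
⠀⠀⠀⠿⠿⠂⠿⠿⠀⠿⠿
⠀⠀⠀⠿⠿⠂⠿⠿⠀⠿⠿
⠀⠀⠀⠿⠿⠂⠿⠿⠀⠿⠿
⠀⠀⠀⠿⠿⠂⠿⠿⠀⠿⠿
⠀⠀⠀⠂⠂⣾⠂⠂⠀⠿⠿
⠀⠀⠀⠂⠂⠂⠂⠂⠀⠿⠿
⠀⠀⠀⠂⠂⠂⠂⠂⠀⠿⠿
⠀⠀⠀⠀⠀⠀⠀⠀⠀⠿⠿
⠀⠀⠀⠀⠀⠀⠀⠀⠀⠿⠿
⠿⠿⠿⠿⠿⠿⠿⠿⠿⠿⠿

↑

⠀⠀⠀⠂⠂⠂⠿⠿⠀⠿⠿
⠀⠀⠀⠿⠿⠂⠿⠿⠀⠿⠿
⠀⠀⠀⠿⠿⠂⠿⠿⠀⠿⠿
⠀⠀⠀⠿⠿⠂⠿⠿⠀⠿⠿
⠀⠀⠀⠿⠿⠂⠿⠿⠀⠿⠿
⠀⠀⠀⠿⠿⣾⠿⠿⠀⠿⠿
⠀⠀⠀⠂⠂⠂⠂⠂⠀⠿⠿
⠀⠀⠀⠂⠂⠂⠂⠂⠀⠿⠿
⠀⠀⠀⠂⠂⠂⠂⠂⠀⠿⠿
⠀⠀⠀⠀⠀⠀⠀⠀⠀⠿⠿
⠀⠀⠀⠀⠀⠀⠀⠀⠀⠿⠿

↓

⠀⠀⠀⠿⠿⠂⠿⠿⠀⠿⠿
⠀⠀⠀⠿⠿⠂⠿⠿⠀⠿⠿
⠀⠀⠀⠿⠿⠂⠿⠿⠀⠿⠿
⠀⠀⠀⠿⠿⠂⠿⠿⠀⠿⠿
⠀⠀⠀⠿⠿⠂⠿⠿⠀⠿⠿
⠀⠀⠀⠂⠂⣾⠂⠂⠀⠿⠿
⠀⠀⠀⠂⠂⠂⠂⠂⠀⠿⠿
⠀⠀⠀⠂⠂⠂⠂⠂⠀⠿⠿
⠀⠀⠀⠀⠀⠀⠀⠀⠀⠿⠿
⠀⠀⠀⠀⠀⠀⠀⠀⠀⠿⠿
⠿⠿⠿⠿⠿⠿⠿⠿⠿⠿⠿

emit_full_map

⠂⠂⠂⠿⠿
⠿⠿⠂⠿⠿
⠿⠿⠂⠿⠿
⠿⠿⠂⠿⠿
⠿⠿⠂⠿⠿
⠿⠿⠂⠿⠿
⠂⠂⣾⠂⠂
⠂⠂⠂⠂⠂
⠂⠂⠂⠂⠂

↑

⠀⠀⠀⠂⠂⠂⠿⠿⠀⠿⠿
⠀⠀⠀⠿⠿⠂⠿⠿⠀⠿⠿
⠀⠀⠀⠿⠿⠂⠿⠿⠀⠿⠿
⠀⠀⠀⠿⠿⠂⠿⠿⠀⠿⠿
⠀⠀⠀⠿⠿⠂⠿⠿⠀⠿⠿
⠀⠀⠀⠿⠿⣾⠿⠿⠀⠿⠿
⠀⠀⠀⠂⠂⠂⠂⠂⠀⠿⠿
⠀⠀⠀⠂⠂⠂⠂⠂⠀⠿⠿
⠀⠀⠀⠂⠂⠂⠂⠂⠀⠿⠿
⠀⠀⠀⠀⠀⠀⠀⠀⠀⠿⠿
⠀⠀⠀⠀⠀⠀⠀⠀⠀⠿⠿


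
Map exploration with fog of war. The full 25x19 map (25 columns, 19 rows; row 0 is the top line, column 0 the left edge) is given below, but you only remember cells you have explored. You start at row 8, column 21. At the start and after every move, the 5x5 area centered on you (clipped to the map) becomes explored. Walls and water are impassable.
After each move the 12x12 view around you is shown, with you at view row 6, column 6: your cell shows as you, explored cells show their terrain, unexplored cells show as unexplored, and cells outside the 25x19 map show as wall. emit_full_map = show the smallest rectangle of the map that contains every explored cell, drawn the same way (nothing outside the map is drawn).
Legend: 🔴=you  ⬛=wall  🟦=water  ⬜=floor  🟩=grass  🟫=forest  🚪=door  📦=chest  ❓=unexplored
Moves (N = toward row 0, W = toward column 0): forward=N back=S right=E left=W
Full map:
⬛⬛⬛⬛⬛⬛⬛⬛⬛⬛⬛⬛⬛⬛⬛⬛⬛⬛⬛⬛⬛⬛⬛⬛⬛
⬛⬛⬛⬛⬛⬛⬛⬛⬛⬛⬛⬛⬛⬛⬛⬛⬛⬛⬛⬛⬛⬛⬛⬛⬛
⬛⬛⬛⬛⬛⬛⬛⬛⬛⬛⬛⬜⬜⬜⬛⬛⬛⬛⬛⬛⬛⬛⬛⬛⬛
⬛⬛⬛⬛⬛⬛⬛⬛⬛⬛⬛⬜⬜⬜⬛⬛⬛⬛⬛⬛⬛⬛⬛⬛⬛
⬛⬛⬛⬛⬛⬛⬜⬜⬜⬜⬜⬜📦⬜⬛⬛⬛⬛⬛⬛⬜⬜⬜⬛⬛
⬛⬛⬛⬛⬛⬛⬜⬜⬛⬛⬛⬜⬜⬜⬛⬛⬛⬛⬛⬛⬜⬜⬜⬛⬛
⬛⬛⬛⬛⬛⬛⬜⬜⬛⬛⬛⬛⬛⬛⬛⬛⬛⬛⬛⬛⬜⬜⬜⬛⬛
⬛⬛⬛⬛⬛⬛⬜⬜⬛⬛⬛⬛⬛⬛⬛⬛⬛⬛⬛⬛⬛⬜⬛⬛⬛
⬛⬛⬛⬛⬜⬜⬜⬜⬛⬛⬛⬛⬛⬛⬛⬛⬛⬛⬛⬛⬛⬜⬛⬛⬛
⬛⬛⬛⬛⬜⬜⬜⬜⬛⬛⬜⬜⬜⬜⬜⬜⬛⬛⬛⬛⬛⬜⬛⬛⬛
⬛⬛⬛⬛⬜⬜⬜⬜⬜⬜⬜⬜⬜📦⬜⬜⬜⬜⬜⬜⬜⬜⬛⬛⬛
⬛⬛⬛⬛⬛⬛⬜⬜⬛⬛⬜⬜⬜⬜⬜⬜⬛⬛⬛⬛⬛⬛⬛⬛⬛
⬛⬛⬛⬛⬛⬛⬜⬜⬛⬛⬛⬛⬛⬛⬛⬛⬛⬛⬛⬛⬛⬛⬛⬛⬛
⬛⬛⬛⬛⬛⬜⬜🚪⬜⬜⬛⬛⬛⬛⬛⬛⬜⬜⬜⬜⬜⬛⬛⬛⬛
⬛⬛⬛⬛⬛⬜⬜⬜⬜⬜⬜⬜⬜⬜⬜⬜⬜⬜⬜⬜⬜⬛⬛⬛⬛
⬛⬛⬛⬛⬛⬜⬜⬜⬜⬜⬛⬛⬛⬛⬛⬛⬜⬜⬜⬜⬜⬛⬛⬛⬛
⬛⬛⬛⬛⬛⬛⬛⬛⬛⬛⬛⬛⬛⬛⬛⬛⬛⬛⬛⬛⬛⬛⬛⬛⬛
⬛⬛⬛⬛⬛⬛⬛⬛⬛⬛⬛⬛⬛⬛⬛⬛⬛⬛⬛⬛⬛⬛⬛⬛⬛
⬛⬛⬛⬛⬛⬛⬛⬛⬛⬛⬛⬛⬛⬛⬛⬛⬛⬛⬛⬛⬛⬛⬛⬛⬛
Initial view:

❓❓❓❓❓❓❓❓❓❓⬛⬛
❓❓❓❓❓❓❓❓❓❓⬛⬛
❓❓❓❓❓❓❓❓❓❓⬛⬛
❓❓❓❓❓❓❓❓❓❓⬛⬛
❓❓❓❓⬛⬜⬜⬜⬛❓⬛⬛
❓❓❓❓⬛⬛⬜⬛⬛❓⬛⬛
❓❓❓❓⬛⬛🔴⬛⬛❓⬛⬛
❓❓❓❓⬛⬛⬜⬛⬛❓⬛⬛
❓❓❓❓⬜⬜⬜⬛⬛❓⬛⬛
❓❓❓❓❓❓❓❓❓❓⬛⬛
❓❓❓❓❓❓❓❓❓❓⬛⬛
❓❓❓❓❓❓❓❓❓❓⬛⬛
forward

❓❓❓❓❓❓❓❓❓❓⬛⬛
❓❓❓❓❓❓❓❓❓❓⬛⬛
❓❓❓❓❓❓❓❓❓❓⬛⬛
❓❓❓❓❓❓❓❓❓❓⬛⬛
❓❓❓❓⬛⬜⬜⬜⬛❓⬛⬛
❓❓❓❓⬛⬜⬜⬜⬛❓⬛⬛
❓❓❓❓⬛⬛🔴⬛⬛❓⬛⬛
❓❓❓❓⬛⬛⬜⬛⬛❓⬛⬛
❓❓❓❓⬛⬛⬜⬛⬛❓⬛⬛
❓❓❓❓⬜⬜⬜⬛⬛❓⬛⬛
❓❓❓❓❓❓❓❓❓❓⬛⬛
❓❓❓❓❓❓❓❓❓❓⬛⬛

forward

❓❓❓❓❓❓❓❓❓❓⬛⬛
❓❓❓❓❓❓❓❓❓❓⬛⬛
❓❓❓❓❓❓❓❓❓❓⬛⬛
❓❓❓❓❓❓❓❓❓❓⬛⬛
❓❓❓❓⬛⬜⬜⬜⬛❓⬛⬛
❓❓❓❓⬛⬜⬜⬜⬛❓⬛⬛
❓❓❓❓⬛⬜🔴⬜⬛❓⬛⬛
❓❓❓❓⬛⬛⬜⬛⬛❓⬛⬛
❓❓❓❓⬛⬛⬜⬛⬛❓⬛⬛
❓❓❓❓⬛⬛⬜⬛⬛❓⬛⬛
❓❓❓❓⬜⬜⬜⬛⬛❓⬛⬛
❓❓❓❓❓❓❓❓❓❓⬛⬛

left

❓❓❓❓❓❓❓❓❓❓❓⬛
❓❓❓❓❓❓❓❓❓❓❓⬛
❓❓❓❓❓❓❓❓❓❓❓⬛
❓❓❓❓❓❓❓❓❓❓❓⬛
❓❓❓❓⬛⬛⬜⬜⬜⬛❓⬛
❓❓❓❓⬛⬛⬜⬜⬜⬛❓⬛
❓❓❓❓⬛⬛🔴⬜⬜⬛❓⬛
❓❓❓❓⬛⬛⬛⬜⬛⬛❓⬛
❓❓❓❓⬛⬛⬛⬜⬛⬛❓⬛
❓❓❓❓❓⬛⬛⬜⬛⬛❓⬛
❓❓❓❓❓⬜⬜⬜⬛⬛❓⬛
❓❓❓❓❓❓❓❓❓❓❓⬛

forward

⬛⬛⬛⬛⬛⬛⬛⬛⬛⬛⬛⬛
❓❓❓❓❓❓❓❓❓❓❓⬛
❓❓❓❓❓❓❓❓❓❓❓⬛
❓❓❓❓❓❓❓❓❓❓❓⬛
❓❓❓❓⬛⬛⬛⬛⬛❓❓⬛
❓❓❓❓⬛⬛⬜⬜⬜⬛❓⬛
❓❓❓❓⬛⬛🔴⬜⬜⬛❓⬛
❓❓❓❓⬛⬛⬜⬜⬜⬛❓⬛
❓❓❓❓⬛⬛⬛⬜⬛⬛❓⬛
❓❓❓❓⬛⬛⬛⬜⬛⬛❓⬛
❓❓❓❓❓⬛⬛⬜⬛⬛❓⬛
❓❓❓❓❓⬜⬜⬜⬛⬛❓⬛

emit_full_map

⬛⬛⬛⬛⬛❓
⬛⬛⬜⬜⬜⬛
⬛⬛🔴⬜⬜⬛
⬛⬛⬜⬜⬜⬛
⬛⬛⬛⬜⬛⬛
⬛⬛⬛⬜⬛⬛
❓⬛⬛⬜⬛⬛
❓⬜⬜⬜⬛⬛

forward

⬛⬛⬛⬛⬛⬛⬛⬛⬛⬛⬛⬛
⬛⬛⬛⬛⬛⬛⬛⬛⬛⬛⬛⬛
❓❓❓❓❓❓❓❓❓❓❓⬛
❓❓❓❓❓❓❓❓❓❓❓⬛
❓❓❓❓⬛⬛⬛⬛⬛❓❓⬛
❓❓❓❓⬛⬛⬛⬛⬛❓❓⬛
❓❓❓❓⬛⬛🔴⬜⬜⬛❓⬛
❓❓❓❓⬛⬛⬜⬜⬜⬛❓⬛
❓❓❓❓⬛⬛⬜⬜⬜⬛❓⬛
❓❓❓❓⬛⬛⬛⬜⬛⬛❓⬛
❓❓❓❓⬛⬛⬛⬜⬛⬛❓⬛
❓❓❓❓❓⬛⬛⬜⬛⬛❓⬛

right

⬛⬛⬛⬛⬛⬛⬛⬛⬛⬛⬛⬛
⬛⬛⬛⬛⬛⬛⬛⬛⬛⬛⬛⬛
❓❓❓❓❓❓❓❓❓❓⬛⬛
❓❓❓❓❓❓❓❓❓❓⬛⬛
❓❓❓⬛⬛⬛⬛⬛⬛❓⬛⬛
❓❓❓⬛⬛⬛⬛⬛⬛❓⬛⬛
❓❓❓⬛⬛⬜🔴⬜⬛❓⬛⬛
❓❓❓⬛⬛⬜⬜⬜⬛❓⬛⬛
❓❓❓⬛⬛⬜⬜⬜⬛❓⬛⬛
❓❓❓⬛⬛⬛⬜⬛⬛❓⬛⬛
❓❓❓⬛⬛⬛⬜⬛⬛❓⬛⬛
❓❓❓❓⬛⬛⬜⬛⬛❓⬛⬛

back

⬛⬛⬛⬛⬛⬛⬛⬛⬛⬛⬛⬛
❓❓❓❓❓❓❓❓❓❓⬛⬛
❓❓❓❓❓❓❓❓❓❓⬛⬛
❓❓❓⬛⬛⬛⬛⬛⬛❓⬛⬛
❓❓❓⬛⬛⬛⬛⬛⬛❓⬛⬛
❓❓❓⬛⬛⬜⬜⬜⬛❓⬛⬛
❓❓❓⬛⬛⬜🔴⬜⬛❓⬛⬛
❓❓❓⬛⬛⬜⬜⬜⬛❓⬛⬛
❓❓❓⬛⬛⬛⬜⬛⬛❓⬛⬛
❓❓❓⬛⬛⬛⬜⬛⬛❓⬛⬛
❓❓❓❓⬛⬛⬜⬛⬛❓⬛⬛
❓❓❓❓⬜⬜⬜⬛⬛❓⬛⬛

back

❓❓❓❓❓❓❓❓❓❓⬛⬛
❓❓❓❓❓❓❓❓❓❓⬛⬛
❓❓❓⬛⬛⬛⬛⬛⬛❓⬛⬛
❓❓❓⬛⬛⬛⬛⬛⬛❓⬛⬛
❓❓❓⬛⬛⬜⬜⬜⬛❓⬛⬛
❓❓❓⬛⬛⬜⬜⬜⬛❓⬛⬛
❓❓❓⬛⬛⬜🔴⬜⬛❓⬛⬛
❓❓❓⬛⬛⬛⬜⬛⬛❓⬛⬛
❓❓❓⬛⬛⬛⬜⬛⬛❓⬛⬛
❓❓❓❓⬛⬛⬜⬛⬛❓⬛⬛
❓❓❓❓⬜⬜⬜⬛⬛❓⬛⬛
❓❓❓❓❓❓❓❓❓❓⬛⬛

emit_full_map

⬛⬛⬛⬛⬛⬛
⬛⬛⬛⬛⬛⬛
⬛⬛⬜⬜⬜⬛
⬛⬛⬜⬜⬜⬛
⬛⬛⬜🔴⬜⬛
⬛⬛⬛⬜⬛⬛
⬛⬛⬛⬜⬛⬛
❓⬛⬛⬜⬛⬛
❓⬜⬜⬜⬛⬛

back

❓❓❓❓❓❓❓❓❓❓⬛⬛
❓❓❓⬛⬛⬛⬛⬛⬛❓⬛⬛
❓❓❓⬛⬛⬛⬛⬛⬛❓⬛⬛
❓❓❓⬛⬛⬜⬜⬜⬛❓⬛⬛
❓❓❓⬛⬛⬜⬜⬜⬛❓⬛⬛
❓❓❓⬛⬛⬜⬜⬜⬛❓⬛⬛
❓❓❓⬛⬛⬛🔴⬛⬛❓⬛⬛
❓❓❓⬛⬛⬛⬜⬛⬛❓⬛⬛
❓❓❓❓⬛⬛⬜⬛⬛❓⬛⬛
❓❓❓❓⬜⬜⬜⬛⬛❓⬛⬛
❓❓❓❓❓❓❓❓❓❓⬛⬛
❓❓❓❓❓❓❓❓❓❓⬛⬛

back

❓❓❓⬛⬛⬛⬛⬛⬛❓⬛⬛
❓❓❓⬛⬛⬛⬛⬛⬛❓⬛⬛
❓❓❓⬛⬛⬜⬜⬜⬛❓⬛⬛
❓❓❓⬛⬛⬜⬜⬜⬛❓⬛⬛
❓❓❓⬛⬛⬜⬜⬜⬛❓⬛⬛
❓❓❓⬛⬛⬛⬜⬛⬛❓⬛⬛
❓❓❓⬛⬛⬛🔴⬛⬛❓⬛⬛
❓❓❓❓⬛⬛⬜⬛⬛❓⬛⬛
❓❓❓❓⬜⬜⬜⬛⬛❓⬛⬛
❓❓❓❓❓❓❓❓❓❓⬛⬛
❓❓❓❓❓❓❓❓❓❓⬛⬛
❓❓❓❓❓❓❓❓❓❓⬛⬛

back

❓❓❓⬛⬛⬛⬛⬛⬛❓⬛⬛
❓❓❓⬛⬛⬜⬜⬜⬛❓⬛⬛
❓❓❓⬛⬛⬜⬜⬜⬛❓⬛⬛
❓❓❓⬛⬛⬜⬜⬜⬛❓⬛⬛
❓❓❓⬛⬛⬛⬜⬛⬛❓⬛⬛
❓❓❓⬛⬛⬛⬜⬛⬛❓⬛⬛
❓❓❓❓⬛⬛🔴⬛⬛❓⬛⬛
❓❓❓❓⬜⬜⬜⬛⬛❓⬛⬛
❓❓❓❓⬛⬛⬛⬛⬛❓⬛⬛
❓❓❓❓❓❓❓❓❓❓⬛⬛
❓❓❓❓❓❓❓❓❓❓⬛⬛
❓❓❓❓❓❓❓❓❓❓⬛⬛

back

❓❓❓⬛⬛⬜⬜⬜⬛❓⬛⬛
❓❓❓⬛⬛⬜⬜⬜⬛❓⬛⬛
❓❓❓⬛⬛⬜⬜⬜⬛❓⬛⬛
❓❓❓⬛⬛⬛⬜⬛⬛❓⬛⬛
❓❓❓⬛⬛⬛⬜⬛⬛❓⬛⬛
❓❓❓❓⬛⬛⬜⬛⬛❓⬛⬛
❓❓❓❓⬜⬜🔴⬛⬛❓⬛⬛
❓❓❓❓⬛⬛⬛⬛⬛❓⬛⬛
❓❓❓❓⬛⬛⬛⬛⬛❓⬛⬛
❓❓❓❓❓❓❓❓❓❓⬛⬛
❓❓❓❓❓❓❓❓❓❓⬛⬛
❓❓❓❓❓❓❓❓❓❓⬛⬛

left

❓❓❓❓⬛⬛⬜⬜⬜⬛❓⬛
❓❓❓❓⬛⬛⬜⬜⬜⬛❓⬛
❓❓❓❓⬛⬛⬜⬜⬜⬛❓⬛
❓❓❓❓⬛⬛⬛⬜⬛⬛❓⬛
❓❓❓❓⬛⬛⬛⬜⬛⬛❓⬛
❓❓❓❓⬛⬛⬛⬜⬛⬛❓⬛
❓❓❓❓⬜⬜🔴⬜⬛⬛❓⬛
❓❓❓❓⬛⬛⬛⬛⬛⬛❓⬛
❓❓❓❓⬛⬛⬛⬛⬛⬛❓⬛
❓❓❓❓❓❓❓❓❓❓❓⬛
❓❓❓❓❓❓❓❓❓❓❓⬛
❓❓❓❓❓❓❓❓❓❓❓⬛

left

❓❓❓❓❓⬛⬛⬜⬜⬜⬛❓
❓❓❓❓❓⬛⬛⬜⬜⬜⬛❓
❓❓❓❓❓⬛⬛⬜⬜⬜⬛❓
❓❓❓❓❓⬛⬛⬛⬜⬛⬛❓
❓❓❓❓⬛⬛⬛⬛⬜⬛⬛❓
❓❓❓❓⬛⬛⬛⬛⬜⬛⬛❓
❓❓❓❓⬜⬜🔴⬜⬜⬛⬛❓
❓❓❓❓⬛⬛⬛⬛⬛⬛⬛❓
❓❓❓❓⬛⬛⬛⬛⬛⬛⬛❓
❓❓❓❓❓❓❓❓❓❓❓❓
❓❓❓❓❓❓❓❓❓❓❓❓
❓❓❓❓❓❓❓❓❓❓❓❓

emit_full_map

❓⬛⬛⬛⬛⬛⬛
❓⬛⬛⬛⬛⬛⬛
❓⬛⬛⬜⬜⬜⬛
❓⬛⬛⬜⬜⬜⬛
❓⬛⬛⬜⬜⬜⬛
❓⬛⬛⬛⬜⬛⬛
⬛⬛⬛⬛⬜⬛⬛
⬛⬛⬛⬛⬜⬛⬛
⬜⬜🔴⬜⬜⬛⬛
⬛⬛⬛⬛⬛⬛⬛
⬛⬛⬛⬛⬛⬛⬛

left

❓❓❓❓❓❓⬛⬛⬜⬜⬜⬛
❓❓❓❓❓❓⬛⬛⬜⬜⬜⬛
❓❓❓❓❓❓⬛⬛⬜⬜⬜⬛
❓❓❓❓❓❓⬛⬛⬛⬜⬛⬛
❓❓❓❓⬛⬛⬛⬛⬛⬜⬛⬛
❓❓❓❓⬛⬛⬛⬛⬛⬜⬛⬛
❓❓❓❓⬜⬜🔴⬜⬜⬜⬛⬛
❓❓❓❓⬛⬛⬛⬛⬛⬛⬛⬛
❓❓❓❓⬛⬛⬛⬛⬛⬛⬛⬛
❓❓❓❓❓❓❓❓❓❓❓❓
❓❓❓❓❓❓❓❓❓❓❓❓
❓❓❓❓❓❓❓❓❓❓❓❓

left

❓❓❓❓❓❓❓⬛⬛⬜⬜⬜
❓❓❓❓❓❓❓⬛⬛⬜⬜⬜
❓❓❓❓❓❓❓⬛⬛⬜⬜⬜
❓❓❓❓❓❓❓⬛⬛⬛⬜⬛
❓❓❓❓⬛⬛⬛⬛⬛⬛⬜⬛
❓❓❓❓⬜⬛⬛⬛⬛⬛⬜⬛
❓❓❓❓⬜⬜🔴⬜⬜⬜⬜⬛
❓❓❓❓⬜⬛⬛⬛⬛⬛⬛⬛
❓❓❓❓⬛⬛⬛⬛⬛⬛⬛⬛
❓❓❓❓❓❓❓❓❓❓❓❓
❓❓❓❓❓❓❓❓❓❓❓❓
❓❓❓❓❓❓❓❓❓❓❓❓

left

❓❓❓❓❓❓❓❓⬛⬛⬜⬜
❓❓❓❓❓❓❓❓⬛⬛⬜⬜
❓❓❓❓❓❓❓❓⬛⬛⬜⬜
❓❓❓❓❓❓❓❓⬛⬛⬛⬜
❓❓❓❓⬛⬛⬛⬛⬛⬛⬛⬜
❓❓❓❓⬜⬜⬛⬛⬛⬛⬛⬜
❓❓❓❓⬜⬜🔴⬜⬜⬜⬜⬜
❓❓❓❓⬜⬜⬛⬛⬛⬛⬛⬛
❓❓❓❓⬛⬛⬛⬛⬛⬛⬛⬛
❓❓❓❓❓❓❓❓❓❓❓❓
❓❓❓❓❓❓❓❓❓❓❓❓
❓❓❓❓❓❓❓❓❓❓❓❓

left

❓❓❓❓❓❓❓❓❓⬛⬛⬜
❓❓❓❓❓❓❓❓❓⬛⬛⬜
❓❓❓❓❓❓❓❓❓⬛⬛⬜
❓❓❓❓❓❓❓❓❓⬛⬛⬛
❓❓❓❓⬛⬛⬛⬛⬛⬛⬛⬛
❓❓❓❓⬜⬜⬜⬛⬛⬛⬛⬛
❓❓❓❓📦⬜🔴⬜⬜⬜⬜⬜
❓❓❓❓⬜⬜⬜⬛⬛⬛⬛⬛
❓❓❓❓⬛⬛⬛⬛⬛⬛⬛⬛
❓❓❓❓❓❓❓❓❓❓❓❓
❓❓❓❓❓❓❓❓❓❓❓❓
❓❓❓❓❓❓❓❓❓❓❓❓

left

❓❓❓❓❓❓❓❓❓❓⬛⬛
❓❓❓❓❓❓❓❓❓❓⬛⬛
❓❓❓❓❓❓❓❓❓❓⬛⬛
❓❓❓❓❓❓❓❓❓❓⬛⬛
❓❓❓❓⬛⬛⬛⬛⬛⬛⬛⬛
❓❓❓❓⬜⬜⬜⬜⬛⬛⬛⬛
❓❓❓❓⬜📦🔴⬜⬜⬜⬜⬜
❓❓❓❓⬜⬜⬜⬜⬛⬛⬛⬛
❓❓❓❓⬛⬛⬛⬛⬛⬛⬛⬛
❓❓❓❓❓❓❓❓❓❓❓❓
❓❓❓❓❓❓❓❓❓❓❓❓
❓❓❓❓❓❓❓❓❓❓❓❓

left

❓❓❓❓❓❓❓❓❓❓❓⬛
❓❓❓❓❓❓❓❓❓❓❓⬛
❓❓❓❓❓❓❓❓❓❓❓⬛
❓❓❓❓❓❓❓❓❓❓❓⬛
❓❓❓❓⬛⬛⬛⬛⬛⬛⬛⬛
❓❓❓❓⬜⬜⬜⬜⬜⬛⬛⬛
❓❓❓❓⬜⬜🔴⬜⬜⬜⬜⬜
❓❓❓❓⬜⬜⬜⬜⬜⬛⬛⬛
❓❓❓❓⬛⬛⬛⬛⬛⬛⬛⬛
❓❓❓❓❓❓❓❓❓❓❓❓
❓❓❓❓❓❓❓❓❓❓❓❓
❓❓❓❓❓❓❓❓❓❓❓❓

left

❓❓❓❓❓❓❓❓❓❓❓❓
❓❓❓❓❓❓❓❓❓❓❓❓
❓❓❓❓❓❓❓❓❓❓❓❓
❓❓❓❓❓❓❓❓❓❓❓❓
❓❓❓❓⬛⬛⬛⬛⬛⬛⬛⬛
❓❓❓❓⬜⬜⬜⬜⬜⬜⬛⬛
❓❓❓❓⬜⬜🔴📦⬜⬜⬜⬜
❓❓❓❓⬜⬜⬜⬜⬜⬜⬛⬛
❓❓❓❓⬛⬛⬛⬛⬛⬛⬛⬛
❓❓❓❓❓❓❓❓❓❓❓❓
❓❓❓❓❓❓❓❓❓❓❓❓
❓❓❓❓❓❓❓❓❓❓❓❓

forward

❓❓❓❓❓❓❓❓❓❓❓❓
❓❓❓❓❓❓❓❓❓❓❓❓
❓❓❓❓❓❓❓❓❓❓❓❓
❓❓❓❓❓❓❓❓❓❓❓❓
❓❓❓❓⬛⬛⬛⬛⬛❓❓❓
❓❓❓❓⬛⬛⬛⬛⬛⬛⬛⬛
❓❓❓❓⬜⬜🔴⬜⬜⬜⬛⬛
❓❓❓❓⬜⬜⬜📦⬜⬜⬜⬜
❓❓❓❓⬜⬜⬜⬜⬜⬜⬛⬛
❓❓❓❓⬛⬛⬛⬛⬛⬛⬛⬛
❓❓❓❓❓❓❓❓❓❓❓❓
❓❓❓❓❓❓❓❓❓❓❓❓

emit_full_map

❓❓❓❓❓❓❓❓⬛⬛⬛⬛⬛⬛
❓❓❓❓❓❓❓❓⬛⬛⬛⬛⬛⬛
❓❓❓❓❓❓❓❓⬛⬛⬜⬜⬜⬛
❓❓❓❓❓❓❓❓⬛⬛⬜⬜⬜⬛
❓❓❓❓❓❓❓❓⬛⬛⬜⬜⬜⬛
⬛⬛⬛⬛⬛❓❓❓⬛⬛⬛⬜⬛⬛
⬛⬛⬛⬛⬛⬛⬛⬛⬛⬛⬛⬜⬛⬛
⬜⬜🔴⬜⬜⬜⬛⬛⬛⬛⬛⬜⬛⬛
⬜⬜⬜📦⬜⬜⬜⬜⬜⬜⬜⬜⬛⬛
⬜⬜⬜⬜⬜⬜⬛⬛⬛⬛⬛⬛⬛⬛
⬛⬛⬛⬛⬛⬛⬛⬛⬛⬛⬛⬛⬛⬛

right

❓❓❓❓❓❓❓❓❓❓❓⬛
❓❓❓❓❓❓❓❓❓❓❓⬛
❓❓❓❓❓❓❓❓❓❓❓⬛
❓❓❓❓❓❓❓❓❓❓❓⬛
❓❓❓⬛⬛⬛⬛⬛⬛❓❓⬛
❓❓❓⬛⬛⬛⬛⬛⬛⬛⬛⬛
❓❓❓⬜⬜⬜🔴⬜⬜⬛⬛⬛
❓❓❓⬜⬜⬜📦⬜⬜⬜⬜⬜
❓❓❓⬜⬜⬜⬜⬜⬜⬛⬛⬛
❓❓❓⬛⬛⬛⬛⬛⬛⬛⬛⬛
❓❓❓❓❓❓❓❓❓❓❓❓
❓❓❓❓❓❓❓❓❓❓❓❓

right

❓❓❓❓❓❓❓❓❓❓⬛⬛
❓❓❓❓❓❓❓❓❓❓⬛⬛
❓❓❓❓❓❓❓❓❓❓⬛⬛
❓❓❓❓❓❓❓❓❓❓⬛⬛
❓❓⬛⬛⬛⬛⬛⬛⬛❓⬛⬛
❓❓⬛⬛⬛⬛⬛⬛⬛⬛⬛⬛
❓❓⬜⬜⬜⬜🔴⬜⬛⬛⬛⬛
❓❓⬜⬜⬜📦⬜⬜⬜⬜⬜⬜
❓❓⬜⬜⬜⬜⬜⬜⬛⬛⬛⬛
❓❓⬛⬛⬛⬛⬛⬛⬛⬛⬛⬛
❓❓❓❓❓❓❓❓❓❓❓❓
❓❓❓❓❓❓❓❓❓❓❓❓

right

❓❓❓❓❓❓❓❓❓⬛⬛⬛
❓❓❓❓❓❓❓❓❓⬛⬛⬜
❓❓❓❓❓❓❓❓❓⬛⬛⬜
❓❓❓❓❓❓❓❓❓⬛⬛⬜
❓⬛⬛⬛⬛⬛⬛⬛⬛⬛⬛⬛
❓⬛⬛⬛⬛⬛⬛⬛⬛⬛⬛⬛
❓⬜⬜⬜⬜⬜🔴⬛⬛⬛⬛⬛
❓⬜⬜⬜📦⬜⬜⬜⬜⬜⬜⬜
❓⬜⬜⬜⬜⬜⬜⬛⬛⬛⬛⬛
❓⬛⬛⬛⬛⬛⬛⬛⬛⬛⬛⬛
❓❓❓❓❓❓❓❓❓❓❓❓
❓❓❓❓❓❓❓❓❓❓❓❓

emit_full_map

❓❓❓❓❓❓❓❓⬛⬛⬛⬛⬛⬛
❓❓❓❓❓❓❓❓⬛⬛⬛⬛⬛⬛
❓❓❓❓❓❓❓❓⬛⬛⬜⬜⬜⬛
❓❓❓❓❓❓❓❓⬛⬛⬜⬜⬜⬛
❓❓❓❓❓❓❓❓⬛⬛⬜⬜⬜⬛
⬛⬛⬛⬛⬛⬛⬛⬛⬛⬛⬛⬜⬛⬛
⬛⬛⬛⬛⬛⬛⬛⬛⬛⬛⬛⬜⬛⬛
⬜⬜⬜⬜⬜🔴⬛⬛⬛⬛⬛⬜⬛⬛
⬜⬜⬜📦⬜⬜⬜⬜⬜⬜⬜⬜⬛⬛
⬜⬜⬜⬜⬜⬜⬛⬛⬛⬛⬛⬛⬛⬛
⬛⬛⬛⬛⬛⬛⬛⬛⬛⬛⬛⬛⬛⬛
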